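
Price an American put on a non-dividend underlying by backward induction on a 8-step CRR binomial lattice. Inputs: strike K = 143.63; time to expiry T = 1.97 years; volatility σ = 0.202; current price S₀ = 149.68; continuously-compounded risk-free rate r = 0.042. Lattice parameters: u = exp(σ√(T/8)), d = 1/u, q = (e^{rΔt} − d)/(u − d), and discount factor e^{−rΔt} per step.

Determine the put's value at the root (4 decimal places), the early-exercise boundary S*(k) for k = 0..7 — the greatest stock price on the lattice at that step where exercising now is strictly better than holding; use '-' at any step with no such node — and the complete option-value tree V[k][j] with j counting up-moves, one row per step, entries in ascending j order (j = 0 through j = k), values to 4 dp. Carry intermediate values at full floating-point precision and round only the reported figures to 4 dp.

params: Δt=0.24625 u=1.10544 d=0.90462 q=0.52673 e^(-rΔt)=0.98971
t_8 payoffs: 76.5033 61.6019 43.3926 21.1411 0.0000 0.0000 0.0000 0.0000 0.0000
t_7: node(7,0) S=74.2043 payoff=69.4257 vs cont=67.9479 → 69.4257 [stop]  node(7,1) S=90.6768 payoff=52.9532 vs cont=51.4754 → 52.9532 [stop]  node(7,2) S=110.8060 payoff=32.8240 vs cont=31.3462 → 32.8240 [stop]  node(7,3) S=135.4036 payoff=8.2264 vs cont=9.9025 → 9.9025 [wait]  node(7,4) S=165.4616 payoff=0.0000 vs cont=0.0000 → 0.0000 [wait]  node(7,5) S=202.1922 payoff=0.0000 vs cont=0.0000 → 0.0000 [wait]  node(7,6) S=247.0765 payoff=0.0000 vs cont=0.0000 → 0.0000 [wait]  node(7,7) S=301.9245 payoff=0.0000 vs cont=0.0000 → 0.0000 [wait]  ⇒ S*(7)=110.8060
t_6: node(6,0) S=82.0281 payoff=61.6019 vs cont=60.1241 → 61.6019 [stop]  node(6,1) S=100.2374 payoff=43.3926 vs cont=41.9148 → 43.3926 [stop]  node(6,2) S=122.4889 payoff=21.1411 vs cont=20.5370 → 21.1411 [stop]  node(6,3) S=149.6800 payoff=0.0000 vs cont=4.6383 → 4.6383 [wait]  node(6,4) S=182.9072 payoff=0.0000 vs cont=0.0000 → 0.0000 [wait]  node(6,5) S=223.5105 payoff=0.0000 vs cont=0.0000 → 0.0000 [wait]  node(6,6) S=273.1272 payoff=0.0000 vs cont=0.0000 → 0.0000 [wait]  ⇒ S*(6)=122.4889
t_5: node(5,0) S=90.6768 payoff=52.9532 vs cont=51.4754 → 52.9532 [stop]  node(5,1) S=110.8060 payoff=32.8240 vs cont=31.3462 → 32.8240 [stop]  node(5,2) S=135.4036 payoff=8.2264 vs cont=12.3205 → 12.3205 [wait]  node(5,3) S=165.4616 payoff=0.0000 vs cont=2.1726 → 2.1726 [wait]  node(5,4) S=202.1922 payoff=0.0000 vs cont=0.0000 → 0.0000 [wait]  node(5,5) S=247.0765 payoff=0.0000 vs cont=0.0000 → 0.0000 [wait]  ⇒ S*(5)=110.8060
t_4: node(4,0) S=100.2374 payoff=43.3926 vs cont=41.9148 → 43.3926 [stop]  node(4,1) S=122.4889 payoff=21.1411 vs cont=21.7976 → 21.7976 [wait]  node(4,2) S=149.6800 payoff=0.0000 vs cont=6.9035 → 6.9035 [wait]  node(4,3) S=182.9072 payoff=0.0000 vs cont=1.0176 → 1.0176 [wait]  node(4,4) S=223.5105 payoff=0.0000 vs cont=0.0000 → 0.0000 [wait]  ⇒ S*(4)=100.2374
t_3: node(3,0) S=110.8060 payoff=32.8240 vs cont=31.6884 → 32.8240 [stop]  node(3,1) S=135.4036 payoff=8.2264 vs cont=13.8088 → 13.8088 [wait]  node(3,2) S=165.4616 payoff=0.0000 vs cont=3.7641 → 3.7641 [wait]  node(3,3) S=202.1922 payoff=0.0000 vs cont=0.4767 → 0.4767 [wait]  ⇒ S*(3)=110.8060
t_2: node(2,0) S=122.4889 payoff=21.1411 vs cont=22.5735 → 22.5735 [wait]  node(2,1) S=149.6800 payoff=0.0000 vs cont=8.4303 → 8.4303 [wait]  node(2,2) S=182.9072 payoff=0.0000 vs cont=2.0116 → 2.0116 [wait]  ⇒ S*(2)=-
t_1: node(1,0) S=135.4036 payoff=8.2264 vs cont=14.9682 → 14.9682 [wait]  node(1,1) S=165.4616 payoff=0.0000 vs cont=4.9974 → 4.9974 [wait]  ⇒ S*(1)=-
t_0: node(0,0) S=149.6800 payoff=0.0000 vs cont=9.6163 → 9.6163 [wait]  ⇒ S*(0)=-

price = 9.6163
boundary = - - - 110.8060 100.2374 110.8060 122.4889 110.8060
tree:
9.6163
14.9682 4.9974
22.5735 8.4303 2.0116
32.8240 13.8088 3.7641 0.4767
43.3926 21.7976 6.9035 1.0176 0.0000
52.9532 32.8240 12.3205 2.1726 0.0000 0.0000
61.6019 43.3926 21.1411 4.6383 0.0000 0.0000 0.0000
69.4257 52.9532 32.8240 9.9025 0.0000 0.0000 0.0000 0.0000
76.5033 61.6019 43.3926 21.1411 0.0000 0.0000 0.0000 0.0000 0.0000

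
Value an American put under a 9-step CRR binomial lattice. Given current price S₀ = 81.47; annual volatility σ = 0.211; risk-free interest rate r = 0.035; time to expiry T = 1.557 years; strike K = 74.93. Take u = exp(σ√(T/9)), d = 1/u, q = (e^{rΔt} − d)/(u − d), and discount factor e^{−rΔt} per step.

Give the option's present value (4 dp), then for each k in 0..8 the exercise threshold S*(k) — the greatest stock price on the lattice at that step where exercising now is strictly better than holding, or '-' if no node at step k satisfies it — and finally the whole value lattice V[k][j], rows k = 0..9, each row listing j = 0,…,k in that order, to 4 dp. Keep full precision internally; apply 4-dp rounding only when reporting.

price = 3.9452
boundary = - - - - 57.3509 52.5322 57.3509 62.6115 68.3548
tree:
3.9452
6.0120 2.0270
8.9024 3.3353 0.8072
12.7505 5.3493 1.4600 0.1962
17.5791 8.3109 2.5970 0.3964 0.0081
22.3978 12.4030 4.5190 0.8005 0.0168 0.0000
26.8116 17.5791 7.6288 1.6160 0.0347 0.0000 0.0000
30.8546 22.3978 12.3185 3.2606 0.0716 0.0000 0.0000 0.0000
34.5578 26.8116 17.5791 6.5752 0.1478 0.0000 0.0000 0.0000 0.0000
37.9499 30.8546 22.3978 12.3185 0.3052 0.0000 0.0000 0.0000 0.0000 0.0000

Δt=0.17300  u=1.09173  d=0.91598  q=0.51263  discount=0.99396
step 9 (expiry): payoffs max(K−S,0) = 37.9499 30.8546 22.3978 12.3185 0.3052 0.0000 0.0000 0.0000 0.0000 0.0000
step 8: (k=8,j=0): S=40.3722, (K−S)⁺=34.5578, hold=34.1055 ⇒ V=34.5578 exercise | (k=8,j=1): S=48.1184, (K−S)⁺=26.8116, hold=26.3593 ⇒ V=26.8116 exercise | (k=8,j=2): S=57.3509, (K−S)⁺=17.5791, hold=17.1268 ⇒ V=17.5791 exercise | (k=8,j=3): S=68.3548, (K−S)⁺=6.5752, hold=6.1229 ⇒ V=6.5752 exercise | (k=8,j=4): S=81.4700, (K−S)⁺=0.0000, hold=0.1478 ⇒ V=0.1478 continue | (k=8,j=5): S=97.1017, (K−S)⁺=0.0000, hold=0.0000 ⇒ V=0.0000 continue | (k=8,j=6): S=115.7326, (K−S)⁺=0.0000, hold=0.0000 ⇒ V=0.0000 continue | (k=8,j=7): S=137.9382, (K−S)⁺=0.0000, hold=0.0000 ⇒ V=0.0000 continue | (k=8,j=8): S=164.4044, (K−S)⁺=0.0000, hold=0.0000 ⇒ V=0.0000 continue  boundary S*=68.3548
step 7: (k=7,j=0): S=44.0754, (K−S)⁺=30.8546, hold=30.4022 ⇒ V=30.8546 exercise | (k=7,j=1): S=52.5322, (K−S)⁺=22.3978, hold=21.9455 ⇒ V=22.3978 exercise | (k=7,j=2): S=62.6115, (K−S)⁺=12.3185, hold=11.8661 ⇒ V=12.3185 exercise | (k=7,j=3): S=74.6248, (K−S)⁺=0.3052, hold=3.2606 ⇒ V=3.2606 continue | (k=7,j=4): S=88.9431, (K−S)⁺=0.0000, hold=0.0716 ⇒ V=0.0716 continue | (k=7,j=5): S=106.0086, (K−S)⁺=0.0000, hold=0.0000 ⇒ V=0.0000 continue | (k=7,j=6): S=126.3485, (K−S)⁺=0.0000, hold=0.0000 ⇒ V=0.0000 continue | (k=7,j=7): S=150.5910, (K−S)⁺=0.0000, hold=0.0000 ⇒ V=0.0000 continue  boundary S*=62.6115
step 6: (k=6,j=0): S=48.1184, (K−S)⁺=26.8116, hold=26.3593 ⇒ V=26.8116 exercise | (k=6,j=1): S=57.3509, (K−S)⁺=17.5791, hold=17.1268 ⇒ V=17.5791 exercise | (k=6,j=2): S=68.3548, (K−S)⁺=6.5752, hold=7.6288 ⇒ V=7.6288 continue | (k=6,j=3): S=81.4700, (K−S)⁺=0.0000, hold=1.6160 ⇒ V=1.6160 continue | (k=6,j=4): S=97.1017, (K−S)⁺=0.0000, hold=0.0347 ⇒ V=0.0347 continue | (k=6,j=5): S=115.7326, (K−S)⁺=0.0000, hold=0.0000 ⇒ V=0.0000 continue | (k=6,j=6): S=137.9382, (K−S)⁺=0.0000, hold=0.0000 ⇒ V=0.0000 continue  boundary S*=57.3509
step 5: (k=5,j=0): S=52.5322, (K−S)⁺=22.3978, hold=21.9455 ⇒ V=22.3978 exercise | (k=5,j=1): S=62.6115, (K−S)⁺=12.3185, hold=12.4030 ⇒ V=12.4030 continue | (k=5,j=2): S=74.6248, (K−S)⁺=0.3052, hold=4.5190 ⇒ V=4.5190 continue | (k=5,j=3): S=88.9431, (K−S)⁺=0.0000, hold=0.8005 ⇒ V=0.8005 continue | (k=5,j=4): S=106.0086, (K−S)⁺=0.0000, hold=0.0168 ⇒ V=0.0168 continue | (k=5,j=5): S=126.3485, (K−S)⁺=0.0000, hold=0.0000 ⇒ V=0.0000 continue  boundary S*=52.5322
step 4: (k=4,j=0): S=57.3509, (K−S)⁺=17.5791, hold=17.1699 ⇒ V=17.5791 exercise | (k=4,j=1): S=68.3548, (K−S)⁺=6.5752, hold=8.3109 ⇒ V=8.3109 continue | (k=4,j=2): S=81.4700, (K−S)⁺=0.0000, hold=2.5970 ⇒ V=2.5970 continue | (k=4,j=3): S=97.1017, (K−S)⁺=0.0000, hold=0.3964 ⇒ V=0.3964 continue | (k=4,j=4): S=115.7326, (K−S)⁺=0.0000, hold=0.0081 ⇒ V=0.0081 continue  boundary S*=57.3509
step 3: (k=3,j=0): S=62.6115, (K−S)⁺=12.3185, hold=12.7505 ⇒ V=12.7505 continue | (k=3,j=1): S=74.6248, (K−S)⁺=0.3052, hold=5.3493 ⇒ V=5.3493 continue | (k=3,j=2): S=88.9431, (K−S)⁺=0.0000, hold=1.4600 ⇒ V=1.4600 continue | (k=3,j=3): S=106.0086, (K−S)⁺=0.0000, hold=0.1962 ⇒ V=0.1962 continue  boundary S*=-
step 2: (k=2,j=0): S=68.3548, (K−S)⁺=6.5752, hold=8.9024 ⇒ V=8.9024 continue | (k=2,j=1): S=81.4700, (K−S)⁺=0.0000, hold=3.3353 ⇒ V=3.3353 continue | (k=2,j=2): S=97.1017, (K−S)⁺=0.0000, hold=0.8072 ⇒ V=0.8072 continue  boundary S*=-
step 1: (k=1,j=0): S=74.6248, (K−S)⁺=0.3052, hold=6.0120 ⇒ V=6.0120 continue | (k=1,j=1): S=88.9431, (K−S)⁺=0.0000, hold=2.0270 ⇒ V=2.0270 continue  boundary S*=-
step 0: (k=0,j=0): S=81.4700, (K−S)⁺=0.0000, hold=3.9452 ⇒ V=3.9452 continue  boundary S*=-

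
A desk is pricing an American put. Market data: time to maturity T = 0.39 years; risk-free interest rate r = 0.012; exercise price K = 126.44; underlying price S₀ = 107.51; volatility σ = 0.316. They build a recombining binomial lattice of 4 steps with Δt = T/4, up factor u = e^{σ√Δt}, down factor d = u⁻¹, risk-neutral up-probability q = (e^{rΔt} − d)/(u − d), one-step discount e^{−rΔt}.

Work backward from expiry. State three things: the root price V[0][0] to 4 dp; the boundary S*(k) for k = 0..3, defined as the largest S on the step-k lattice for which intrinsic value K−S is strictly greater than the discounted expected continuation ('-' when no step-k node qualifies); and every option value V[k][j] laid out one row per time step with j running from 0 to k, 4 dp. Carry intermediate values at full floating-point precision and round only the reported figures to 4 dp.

price = 21.2661
boundary = - - 88.2560 97.4084
tree:
21.2661
29.2811 12.6791
38.1840 19.7566 5.0817
46.4764 29.0316 9.8080 0.0000
53.9898 38.1840 18.9300 0.0000 0.0000

Δt=0.09750  u=1.10370  d=0.90604  q=0.48127  discount=0.99883
step 4 (expiry): payoffs max(K−S,0) = 53.9898 38.1840 18.9300 0.0000 0.0000
step 3: (k=3,j=0): S=79.9636, (K−S)⁺=46.4764, hold=46.3286 ⇒ V=46.4764 exercise | (k=3,j=1): S=97.4084, (K−S)⁺=29.0316, hold=28.8837 ⇒ V=29.0316 exercise | (k=3,j=2): S=118.6591, (K−S)⁺=7.7809, hold=9.8080 ⇒ V=9.8080 continue | (k=3,j=3): S=144.5459, (K−S)⁺=0.0000, hold=0.0000 ⇒ V=0.0000 continue  boundary S*=97.4084
step 2: (k=2,j=0): S=88.2560, (K−S)⁺=38.1840, hold=38.0361 ⇒ V=38.1840 exercise | (k=2,j=1): S=107.5100, (K−S)⁺=18.9300, hold=19.7566 ⇒ V=19.7566 continue | (k=2,j=2): S=130.9644, (K−S)⁺=0.0000, hold=5.0817 ⇒ V=5.0817 continue  boundary S*=88.2560
step 1: (k=1,j=0): S=97.4084, (K−S)⁺=29.0316, hold=29.2811 ⇒ V=29.2811 continue | (k=1,j=1): S=118.6591, (K−S)⁺=7.7809, hold=12.6791 ⇒ V=12.6791 continue  boundary S*=-
step 0: (k=0,j=0): S=107.5100, (K−S)⁺=18.9300, hold=21.2661 ⇒ V=21.2661 continue  boundary S*=-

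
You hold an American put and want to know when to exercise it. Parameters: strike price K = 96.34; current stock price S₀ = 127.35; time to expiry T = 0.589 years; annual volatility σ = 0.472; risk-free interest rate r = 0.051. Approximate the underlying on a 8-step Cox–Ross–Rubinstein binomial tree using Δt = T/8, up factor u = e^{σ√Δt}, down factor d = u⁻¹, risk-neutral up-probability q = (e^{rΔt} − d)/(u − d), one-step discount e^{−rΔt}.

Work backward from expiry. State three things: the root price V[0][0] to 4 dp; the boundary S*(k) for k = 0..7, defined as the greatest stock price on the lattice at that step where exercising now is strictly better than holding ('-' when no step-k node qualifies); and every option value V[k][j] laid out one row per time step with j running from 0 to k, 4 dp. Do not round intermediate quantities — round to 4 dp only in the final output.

params: Δt=0.07362 u=1.13663 d=0.87979 q=0.48267 e^(-rΔt)=0.99625
t_8 payoffs: 50.6279 37.2828 20.0417 0.0000 0.0000 0.0000 0.0000 0.0000 0.0000
t_7: node(7,0) S=51.9579 payoff=44.3821 vs cont=44.0210 → 44.3821 [stop]  node(7,1) S=67.1265 payoff=29.2135 vs cont=28.8525 → 29.2135 [stop]  node(7,2) S=86.7233 payoff=9.6167 vs cont=10.3293 → 10.3293 [wait]  node(7,3) S=112.0412 payoff=0.0000 vs cont=0.0000 → 0.0000 [wait]  node(7,4) S=144.7505 payoff=0.0000 vs cont=0.0000 → 0.0000 [wait]  node(7,5) S=187.0088 payoff=0.0000 vs cont=0.0000 → 0.0000 [wait]  node(7,6) S=241.6040 payoff=0.0000 vs cont=0.0000 → 0.0000 [wait]  node(7,7) S=312.1376 payoff=0.0000 vs cont=0.0000 → 0.0000 [wait]  ⇒ S*(7)=67.1265
t_6: node(6,0) S=59.0572 payoff=37.2828 vs cont=36.9217 → 37.2828 [stop]  node(6,1) S=76.2983 payoff=20.0417 vs cont=20.0233 → 20.0417 [stop]  node(6,2) S=98.5728 payoff=0.0000 vs cont=5.3236 → 5.3236 [wait]  node(6,3) S=127.3500 payoff=0.0000 vs cont=0.0000 → 0.0000 [wait]  node(6,4) S=164.5284 payoff=0.0000 vs cont=0.0000 → 0.0000 [wait]  node(6,5) S=212.5607 payoff=0.0000 vs cont=0.0000 → 0.0000 [wait]  node(6,6) S=274.6155 payoff=0.0000 vs cont=0.0000 → 0.0000 [wait]  ⇒ S*(6)=76.2983
t_5: node(5,0) S=67.1265 payoff=29.2135 vs cont=28.8525 → 29.2135 [stop]  node(5,1) S=86.7233 payoff=9.6167 vs cont=12.8892 → 12.8892 [wait]  node(5,2) S=112.0412 payoff=0.0000 vs cont=2.7437 → 2.7437 [wait]  node(5,3) S=144.7505 payoff=0.0000 vs cont=0.0000 → 0.0000 [wait]  node(5,4) S=187.0088 payoff=0.0000 vs cont=0.0000 → 0.0000 [wait]  node(5,5) S=241.6040 payoff=0.0000 vs cont=0.0000 → 0.0000 [wait]  ⇒ S*(5)=67.1265
t_4: node(4,0) S=76.2983 payoff=20.0417 vs cont=21.2543 → 21.2543 [wait]  node(4,1) S=98.5728 payoff=0.0000 vs cont=7.9623 → 7.9623 [wait]  node(4,2) S=127.3500 payoff=0.0000 vs cont=1.4141 → 1.4141 [wait]  node(4,3) S=164.5284 payoff=0.0000 vs cont=0.0000 → 0.0000 [wait]  node(4,4) S=212.5607 payoff=0.0000 vs cont=0.0000 → 0.0000 [wait]  ⇒ S*(4)=-
t_3: node(3,0) S=86.7233 payoff=9.6167 vs cont=14.7830 → 14.7830 [wait]  node(3,1) S=112.0412 payoff=0.0000 vs cont=4.7837 → 4.7837 [wait]  node(3,2) S=144.7505 payoff=0.0000 vs cont=0.7288 → 0.7288 [wait]  node(3,3) S=187.0088 payoff=0.0000 vs cont=0.0000 → 0.0000 [wait]  ⇒ S*(3)=-
t_2: node(2,0) S=98.5728 payoff=0.0000 vs cont=9.9193 → 9.9193 [wait]  node(2,1) S=127.3500 payoff=0.0000 vs cont=2.8159 → 2.8159 [wait]  node(2,2) S=164.5284 payoff=0.0000 vs cont=0.3756 → 0.3756 [wait]  ⇒ S*(2)=-
t_1: node(1,0) S=112.0412 payoff=0.0000 vs cont=6.4663 → 6.4663 [wait]  node(1,1) S=144.7505 payoff=0.0000 vs cont=1.6319 → 1.6319 [wait]  ⇒ S*(1)=-
t_0: node(0,0) S=127.3500 payoff=0.0000 vs cont=4.1174 → 4.1174 [wait]  ⇒ S*(0)=-

price = 4.1174
boundary = - - - - - 67.1265 76.2983 67.1265
tree:
4.1174
6.4663 1.6319
9.9193 2.8159 0.3756
14.7830 4.7837 0.7288 0.0000
21.2543 7.9623 1.4141 0.0000 0.0000
29.2135 12.8892 2.7437 0.0000 0.0000 0.0000
37.2828 20.0417 5.3236 0.0000 0.0000 0.0000 0.0000
44.3821 29.2135 10.3293 0.0000 0.0000 0.0000 0.0000 0.0000
50.6279 37.2828 20.0417 0.0000 0.0000 0.0000 0.0000 0.0000 0.0000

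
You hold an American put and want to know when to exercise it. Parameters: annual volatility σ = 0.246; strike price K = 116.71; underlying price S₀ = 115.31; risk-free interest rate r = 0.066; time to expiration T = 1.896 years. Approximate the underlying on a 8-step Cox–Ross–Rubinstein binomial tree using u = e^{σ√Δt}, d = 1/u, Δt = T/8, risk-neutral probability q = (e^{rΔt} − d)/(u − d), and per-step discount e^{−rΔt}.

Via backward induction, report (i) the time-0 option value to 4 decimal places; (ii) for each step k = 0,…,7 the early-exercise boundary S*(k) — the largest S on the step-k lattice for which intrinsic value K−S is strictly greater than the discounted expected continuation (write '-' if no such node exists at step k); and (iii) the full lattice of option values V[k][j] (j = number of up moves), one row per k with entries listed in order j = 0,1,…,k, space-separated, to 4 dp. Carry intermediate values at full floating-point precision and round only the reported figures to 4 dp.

price = 11.0369
boundary = - - 90.7497 80.5072 90.7497 80.5072 90.7497 102.2954
tree:
11.0369
17.2066 6.0156
25.9603 10.1277 2.6295
36.2028 16.5289 4.8789 0.7578
45.2894 25.9603 8.8429 1.5876 0.0611
53.3503 36.2028 15.5176 3.3194 0.1337 0.0000
60.5015 45.2894 25.9603 6.9255 0.2924 0.0000 0.0000
66.8455 53.3503 36.2028 14.4146 0.6399 0.0000 0.0000 0.0000
72.4735 60.5015 45.2894 25.9603 1.4000 0.0000 0.0000 0.0000 0.0000

params: Δt=0.23700 u=1.12723 d=0.88713 q=0.53576 e^(-rΔt)=0.98448
t_8 payoffs: 72.4735 60.5015 45.2894 25.9603 1.4000 0.0000 0.0000 0.0000 0.0000
t_7: node(7,0) S=49.8645 payoff=66.8455 vs cont=65.0341 → 66.8455 [stop]  node(7,1) S=63.3597 payoff=53.3503 vs cont=51.5390 → 53.3503 [stop]  node(7,2) S=80.5072 payoff=36.2028 vs cont=34.3915 → 36.2028 [stop]  node(7,3) S=102.2954 payoff=14.4146 vs cont=12.6032 → 14.4146 [stop]  node(7,4) S=129.9804 payoff=0.0000 vs cont=0.6399 → 0.6399 [wait]  node(7,5) S=165.1579 payoff=0.0000 vs cont=0.0000 → 0.0000 [wait]  node(7,6) S=209.8558 payoff=0.0000 vs cont=0.0000 → 0.0000 [wait]  node(7,7) S=266.6506 payoff=0.0000 vs cont=0.0000 → 0.0000 [wait]  ⇒ S*(7)=102.2954
t_6: node(6,0) S=56.2085 payoff=60.5015 vs cont=58.6901 → 60.5015 [stop]  node(6,1) S=71.4206 payoff=45.2894 vs cont=43.4780 → 45.2894 [stop]  node(6,2) S=90.7497 payoff=25.9603 vs cont=24.1489 → 25.9603 [stop]  node(6,3) S=115.3100 payoff=1.4000 vs cont=6.9255 → 6.9255 [wait]  node(6,4) S=146.5172 payoff=0.0000 vs cont=0.2924 → 0.2924 [wait]  node(6,5) S=186.1702 payoff=0.0000 vs cont=0.0000 → 0.0000 [wait]  node(6,6) S=236.5548 payoff=0.0000 vs cont=0.0000 → 0.0000 [wait]  ⇒ S*(6)=90.7497
t_5: node(5,0) S=63.3597 payoff=53.3503 vs cont=51.5390 → 53.3503 [stop]  node(5,1) S=80.5072 payoff=36.2028 vs cont=34.3915 → 36.2028 [stop]  node(5,2) S=102.2954 payoff=14.4146 vs cont=15.5176 → 15.5176 [wait]  node(5,3) S=129.9804 payoff=0.0000 vs cont=3.3194 → 3.3194 [wait]  node(5,4) S=165.1579 payoff=0.0000 vs cont=0.1337 → 0.1337 [wait]  node(5,5) S=209.8558 payoff=0.0000 vs cont=0.0000 → 0.0000 [wait]  ⇒ S*(5)=80.5072
t_4: node(4,0) S=71.4206 payoff=45.2894 vs cont=43.4780 → 45.2894 [stop]  node(4,1) S=90.7497 payoff=25.9603 vs cont=24.7307 → 25.9603 [stop]  node(4,2) S=115.3100 payoff=1.4000 vs cont=8.8429 → 8.8429 [wait]  node(4,3) S=146.5172 payoff=0.0000 vs cont=1.5876 → 1.5876 [wait]  node(4,4) S=186.1702 payoff=0.0000 vs cont=0.0611 → 0.0611 [wait]  ⇒ S*(4)=90.7497
t_3: node(3,0) S=80.5072 payoff=36.2028 vs cont=34.3915 → 36.2028 [stop]  node(3,1) S=102.2954 payoff=14.4146 vs cont=16.5289 → 16.5289 [wait]  node(3,2) S=129.9804 payoff=0.0000 vs cont=4.8789 → 4.8789 [wait]  node(3,3) S=165.1579 payoff=0.0000 vs cont=0.7578 → 0.7578 [wait]  ⇒ S*(3)=80.5072
t_2: node(2,0) S=90.7497 payoff=25.9603 vs cont=25.2641 → 25.9603 [stop]  node(2,1) S=115.3100 payoff=1.4000 vs cont=10.1277 → 10.1277 [wait]  node(2,2) S=146.5172 payoff=0.0000 vs cont=2.6295 → 2.6295 [wait]  ⇒ S*(2)=90.7497
t_1: node(1,0) S=102.2954 payoff=14.4146 vs cont=17.2066 → 17.2066 [wait]  node(1,1) S=129.9804 payoff=0.0000 vs cont=6.0156 → 6.0156 [wait]  ⇒ S*(1)=-
t_0: node(0,0) S=115.3100 payoff=1.4000 vs cont=11.0369 → 11.0369 [wait]  ⇒ S*(0)=-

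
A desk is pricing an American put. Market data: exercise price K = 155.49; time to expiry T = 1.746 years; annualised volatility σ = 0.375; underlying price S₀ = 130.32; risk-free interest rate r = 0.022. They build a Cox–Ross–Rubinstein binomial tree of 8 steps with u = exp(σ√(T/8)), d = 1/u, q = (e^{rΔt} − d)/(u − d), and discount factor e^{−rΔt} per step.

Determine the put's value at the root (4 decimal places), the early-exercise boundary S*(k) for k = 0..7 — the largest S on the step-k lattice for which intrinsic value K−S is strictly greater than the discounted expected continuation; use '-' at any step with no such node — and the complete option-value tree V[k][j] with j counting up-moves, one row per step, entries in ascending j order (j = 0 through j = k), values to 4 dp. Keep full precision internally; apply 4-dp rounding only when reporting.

price = 39.8526
boundary = - - - 77.0477 64.6659 77.0477 91.8001 109.3773
tree:
39.8526
51.5273 27.0947
64.6181 37.2920 15.8722
78.4423 49.6896 23.6926 7.2154
90.8241 63.7701 34.3192 11.9511 1.9485
101.2160 78.4423 47.8765 19.3814 3.6940 0.0000
109.9380 90.8241 63.6899 30.5334 7.0032 0.0000 0.0000
117.2583 101.2160 78.4423 46.1127 13.2767 0.0000 0.0000 0.0000
123.4022 109.9380 90.8241 63.6899 25.1700 0.0000 0.0000 0.0000 0.0000

Δt=0.21825  u=1.19147  d=0.83930  q=0.46998  discount=0.99521
step 8 (expiry): payoffs max(K−S,0) = 123.4022 109.9380 90.8241 63.6899 25.1700 0.0000 0.0000 0.0000 0.0000
step 7: (k=7,j=0): S=38.2317, (K−S)⁺=117.2583, hold=116.5135 ⇒ V=117.2583 exercise | (k=7,j=1): S=54.2740, (K−S)⁺=101.2160, hold=100.4712 ⇒ V=101.2160 exercise | (k=7,j=2): S=77.0477, (K−S)⁺=78.4423, hold=77.6976 ⇒ V=78.4423 exercise | (k=7,j=3): S=109.3773, (K−S)⁺=46.1127, hold=45.3679 ⇒ V=46.1127 exercise | (k=7,j=4): S=155.2726, (K−S)⁺=0.2174, hold=13.2767 ⇒ V=13.2767 continue | (k=7,j=5): S=220.4260, (K−S)⁺=0.0000, hold=0.0000 ⇒ V=0.0000 continue | (k=7,j=6): S=312.9180, (K−S)⁺=0.0000, hold=0.0000 ⇒ V=0.0000 continue | (k=7,j=7): S=444.2202, (K−S)⁺=0.0000, hold=0.0000 ⇒ V=0.0000 continue  boundary S*=109.3773
step 6: (k=6,j=0): S=45.5520, (K−S)⁺=109.9380, hold=109.1932 ⇒ V=109.9380 exercise | (k=6,j=1): S=64.6659, (K−S)⁺=90.8241, hold=90.0793 ⇒ V=90.8241 exercise | (k=6,j=2): S=91.8001, (K−S)⁺=63.6899, hold=62.9451 ⇒ V=63.6899 exercise | (k=6,j=3): S=130.3200, (K−S)⁺=25.1700, hold=30.5334 ⇒ V=30.5334 continue | (k=6,j=4): S=185.0030, (K−S)⁺=0.0000, hold=7.0032 ⇒ V=7.0032 continue | (k=6,j=5): S=262.6314, (K−S)⁺=0.0000, hold=0.0000 ⇒ V=0.0000 continue | (k=6,j=6): S=372.8331, (K−S)⁺=0.0000, hold=0.0000 ⇒ V=0.0000 continue  boundary S*=91.8001
step 5: (k=5,j=0): S=54.2740, (K−S)⁺=101.2160, hold=100.4712 ⇒ V=101.2160 exercise | (k=5,j=1): S=77.0477, (K−S)⁺=78.4423, hold=77.6976 ⇒ V=78.4423 exercise | (k=5,j=2): S=109.3773, (K−S)⁺=46.1127, hold=47.8765 ⇒ V=47.8765 continue | (k=5,j=3): S=155.2726, (K−S)⁺=0.2174, hold=19.3814 ⇒ V=19.3814 continue | (k=5,j=4): S=220.4260, (K−S)⁺=0.0000, hold=3.6940 ⇒ V=3.6940 continue | (k=5,j=5): S=312.9180, (K−S)⁺=0.0000, hold=0.0000 ⇒ V=0.0000 continue  boundary S*=77.0477
step 4: (k=4,j=0): S=64.6659, (K−S)⁺=90.8241, hold=90.0793 ⇒ V=90.8241 exercise | (k=4,j=1): S=91.8001, (K−S)⁺=63.6899, hold=63.7701 ⇒ V=63.7701 continue | (k=4,j=2): S=130.3200, (K−S)⁺=25.1700, hold=34.3192 ⇒ V=34.3192 continue | (k=4,j=3): S=185.0030, (K−S)⁺=0.0000, hold=11.9511 ⇒ V=11.9511 continue | (k=4,j=4): S=262.6314, (K−S)⁺=0.0000, hold=1.9485 ⇒ V=1.9485 continue  boundary S*=64.6659
step 3: (k=3,j=0): S=77.0477, (K−S)⁺=78.4423, hold=77.7351 ⇒ V=78.4423 exercise | (k=3,j=1): S=109.3773, (K−S)⁺=46.1127, hold=49.6896 ⇒ V=49.6896 continue | (k=3,j=2): S=155.2726, (K−S)⁺=0.2174, hold=23.6926 ⇒ V=23.6926 continue | (k=3,j=3): S=220.4260, (K−S)⁺=0.0000, hold=7.2154 ⇒ V=7.2154 continue  boundary S*=77.0477
step 2: (k=2,j=0): S=91.8001, (K−S)⁺=63.6899, hold=64.6181 ⇒ V=64.6181 continue | (k=2,j=1): S=130.3200, (K−S)⁺=25.1700, hold=37.2920 ⇒ V=37.2920 continue | (k=2,j=2): S=185.0030, (K−S)⁺=0.0000, hold=15.8722 ⇒ V=15.8722 continue  boundary S*=-
step 1: (k=1,j=0): S=109.3773, (K−S)⁺=46.1127, hold=51.5273 ⇒ V=51.5273 continue | (k=1,j=1): S=155.2726, (K−S)⁺=0.2174, hold=27.0947 ⇒ V=27.0947 continue  boundary S*=-
step 0: (k=0,j=0): S=130.3200, (K−S)⁺=25.1700, hold=39.8526 ⇒ V=39.8526 continue  boundary S*=-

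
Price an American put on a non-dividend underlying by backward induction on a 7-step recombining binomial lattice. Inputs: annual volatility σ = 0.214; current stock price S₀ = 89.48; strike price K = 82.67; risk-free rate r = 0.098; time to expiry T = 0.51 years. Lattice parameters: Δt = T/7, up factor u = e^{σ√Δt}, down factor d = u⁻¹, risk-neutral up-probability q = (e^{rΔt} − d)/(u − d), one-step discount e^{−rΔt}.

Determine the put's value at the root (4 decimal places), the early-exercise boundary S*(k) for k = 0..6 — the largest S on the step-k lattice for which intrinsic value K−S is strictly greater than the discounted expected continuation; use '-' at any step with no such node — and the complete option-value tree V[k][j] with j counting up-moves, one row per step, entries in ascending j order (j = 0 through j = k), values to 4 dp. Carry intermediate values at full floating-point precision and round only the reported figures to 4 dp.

price = 1.5338
boundary = - - - - 71.0201 75.2432 71.0201
tree:
1.5338
2.6906 0.5979
4.5776 1.1666 0.1359
7.4902 2.2308 0.3025 0.0000
11.6499 4.1511 0.6733 0.0000 0.0000
15.6360 7.4268 1.4988 0.0000 0.0000 0.0000
19.3984 11.6499 3.3363 0.0000 0.0000 0.0000 0.0000
22.9496 15.6360 7.4268 0.0000 0.0000 0.0000 0.0000 0.0000

Δt=0.07286, u=1.05946, d=0.94387, q=0.54755, disc=e^(-rΔt)=0.99289
k=7 terminal: V=max(K-S,0) → 22.9496 15.6360 7.4268 0.0000 0.0000 0.0000 0.0000 0.0000
k=6: j=0 S=63.2716 intr=19.3984 cont=18.8102 V=19.3984[EX]; j=1 S=71.0201 intr=11.6499 cont=11.0617 V=11.6499[EX]; j=2 S=79.7175 intr=2.9525 cont=3.3363 V=3.3363[hold]; j=3 S=89.4800 intr=0.0000 cont=0.0000 V=0.0000[hold]; j=4 S=100.4381 intr=0.0000 cont=0.0000 V=0.0000[hold]; j=5 S=112.7381 intr=0.0000 cont=0.0000 V=0.0000[hold]; j=6 S=126.5444 intr=0.0000 cont=0.0000 V=0.0000[hold]  S*(6)=71.0201
k=5: j=0 S=67.0340 intr=15.6360 cont=15.0478 V=15.6360[EX]; j=1 S=75.2432 intr=7.4268 cont=7.0473 V=7.4268[EX]; j=2 S=84.4578 intr=0.0000 cont=1.4988 V=1.4988[hold]; j=3 S=94.8008 intr=0.0000 cont=0.0000 V=0.0000[hold]; j=4 S=106.4105 intr=0.0000 cont=0.0000 V=0.0000[hold]; j=5 S=119.4419 intr=0.0000 cont=0.0000 V=0.0000[hold]  S*(5)=75.2432
k=4: j=0 S=71.0201 intr=11.6499 cont=11.0617 V=11.6499[EX]; j=1 S=79.7175 intr=2.9525 cont=4.1511 V=4.1511[hold]; j=2 S=89.4800 intr=0.0000 cont=0.6733 V=0.6733[hold]; j=3 S=100.4381 intr=0.0000 cont=0.0000 V=0.0000[hold]; j=4 S=112.7381 intr=0.0000 cont=0.0000 V=0.0000[hold]  S*(4)=71.0201
k=3: j=0 S=75.2432 intr=7.4268 cont=7.4902 V=7.4902[hold]; j=1 S=84.4578 intr=0.0000 cont=2.2308 V=2.2308[hold]; j=2 S=94.8008 intr=0.0000 cont=0.3025 V=0.3025[hold]; j=3 S=106.4105 intr=0.0000 cont=0.0000 V=0.0000[hold]  S*(3)=-
k=2: j=0 S=79.7175 intr=2.9525 cont=4.5776 V=4.5776[hold]; j=1 S=89.4800 intr=0.0000 cont=1.1666 V=1.1666[hold]; j=2 S=100.4381 intr=0.0000 cont=0.1359 V=0.1359[hold]  S*(2)=-
k=1: j=0 S=84.4578 intr=0.0000 cont=2.6906 V=2.6906[hold]; j=1 S=94.8008 intr=0.0000 cont=0.5979 V=0.5979[hold]  S*(1)=-
k=0: j=0 S=89.4800 intr=0.0000 cont=1.5338 V=1.5338[hold]  S*(0)=-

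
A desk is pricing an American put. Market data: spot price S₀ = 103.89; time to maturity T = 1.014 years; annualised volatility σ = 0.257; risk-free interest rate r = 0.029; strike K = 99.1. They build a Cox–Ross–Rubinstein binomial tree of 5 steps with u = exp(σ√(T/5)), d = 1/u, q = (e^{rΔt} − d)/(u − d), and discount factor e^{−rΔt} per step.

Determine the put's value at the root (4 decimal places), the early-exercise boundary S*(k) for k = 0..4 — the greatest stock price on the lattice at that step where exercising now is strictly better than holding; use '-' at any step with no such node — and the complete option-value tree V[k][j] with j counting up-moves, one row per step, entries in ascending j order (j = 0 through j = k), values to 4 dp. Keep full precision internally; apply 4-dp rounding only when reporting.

params: Δt=0.20280 u=1.12270 d=0.89071 q=0.49652 e^(-rΔt)=0.99414
t_5 payoffs: 40.8552 25.6852 6.5641 0.0000 0.0000 0.0000
t_4: node(4,0) S=65.3914 payoff=33.7086 vs cont=33.1275 → 33.7086 [stop]  node(4,1) S=82.4227 payoff=16.6773 vs cont=16.0961 → 16.6773 [stop]  node(4,2) S=103.8900 payoff=0.0000 vs cont=3.2855 → 3.2855 [wait]  node(4,3) S=130.9485 payoff=0.0000 vs cont=0.0000 → 0.0000 [wait]  node(4,4) S=165.0544 payoff=0.0000 vs cont=0.0000 → 0.0000 [wait]  ⇒ S*(4)=82.4227
t_3: node(3,0) S=73.4148 payoff=25.6852 vs cont=25.1041 → 25.6852 [stop]  node(3,1) S=92.5359 payoff=6.5641 vs cont=9.9691 → 9.9691 [wait]  node(3,2) S=116.6372 payoff=0.0000 vs cont=1.6445 → 1.6445 [wait]  node(3,3) S=147.0157 payoff=0.0000 vs cont=0.0000 → 0.0000 [wait]  ⇒ S*(3)=73.4148
t_2: node(2,0) S=82.4227 payoff=16.6773 vs cont=17.7769 → 17.7769 [wait]  node(2,1) S=103.8900 payoff=0.0000 vs cont=5.8015 → 5.8015 [wait]  node(2,2) S=130.9485 payoff=0.0000 vs cont=0.8231 → 0.8231 [wait]  ⇒ S*(2)=-
t_1: node(1,0) S=92.5359 payoff=6.5641 vs cont=11.7615 → 11.7615 [wait]  node(1,1) S=116.6372 payoff=0.0000 vs cont=3.3101 → 3.3101 [wait]  ⇒ S*(1)=-
t_0: node(0,0) S=103.8900 payoff=0.0000 vs cont=7.5208 → 7.5208 [wait]  ⇒ S*(0)=-

price = 7.5208
boundary = - - - 73.4148 82.4227
tree:
7.5208
11.7615 3.3101
17.7769 5.8015 0.8231
25.6852 9.9691 1.6445 0.0000
33.7086 16.6773 3.2855 0.0000 0.0000
40.8552 25.6852 6.5641 0.0000 0.0000 0.0000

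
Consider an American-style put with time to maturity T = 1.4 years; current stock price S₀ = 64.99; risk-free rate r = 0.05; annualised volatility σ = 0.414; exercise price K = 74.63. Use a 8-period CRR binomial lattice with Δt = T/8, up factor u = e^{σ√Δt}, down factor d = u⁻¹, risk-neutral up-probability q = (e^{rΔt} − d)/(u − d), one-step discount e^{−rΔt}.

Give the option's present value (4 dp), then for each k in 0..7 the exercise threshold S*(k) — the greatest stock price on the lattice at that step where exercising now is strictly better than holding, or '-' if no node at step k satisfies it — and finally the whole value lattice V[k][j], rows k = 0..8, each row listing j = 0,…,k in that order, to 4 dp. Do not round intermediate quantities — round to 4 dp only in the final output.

Δt=0.17500  u=1.18909  d=0.84098  q=0.48206  discount=0.99129
step 8 (expiry): payoffs max(K−S,0) = 58.3697 51.6390 42.1222 28.6661 9.6400 0.0000 0.0000 0.0000 0.0000
step 7: (k=7,j=0): S=19.3349, (K−S)⁺=55.2951, hold=54.6449 ⇒ V=55.2951 exercise | (k=7,j=1): S=27.3383, (K−S)⁺=47.2917, hold=46.6415 ⇒ V=47.2917 exercise | (k=7,j=2): S=38.6547, (K−S)⁺=35.9753, hold=35.3252 ⇒ V=35.9753 exercise | (k=7,j=3): S=54.6552, (K−S)⁺=19.9748, hold=19.3246 ⇒ V=19.9748 exercise | (k=7,j=4): S=77.2790, (K−S)⁺=0.0000, hold=4.9495 ⇒ V=4.9495 continue | (k=7,j=5): S=109.2675, (K−S)⁺=0.0000, hold=0.0000 ⇒ V=0.0000 continue | (k=7,j=6): S=154.4973, (K−S)⁺=0.0000, hold=0.0000 ⇒ V=0.0000 continue | (k=7,j=7): S=218.4493, (K−S)⁺=0.0000, hold=0.0000 ⇒ V=0.0000 continue  boundary S*=54.6552
step 6: (k=6,j=0): S=22.9910, (K−S)⁺=51.6390, hold=50.9889 ⇒ V=51.6390 exercise | (k=6,j=1): S=32.5078, (K−S)⁺=42.1222, hold=41.4721 ⇒ V=42.1222 exercise | (k=6,j=2): S=45.9639, (K−S)⁺=28.6661, hold=28.0159 ⇒ V=28.6661 exercise | (k=6,j=3): S=64.9900, (K−S)⁺=9.6400, hold=12.6208 ⇒ V=12.6208 continue | (k=6,j=4): S=91.8917, (K−S)⁺=0.0000, hold=2.5412 ⇒ V=2.5412 continue | (k=6,j=5): S=129.9290, (K−S)⁺=0.0000, hold=0.0000 ⇒ V=0.0000 continue | (k=6,j=6): S=183.7112, (K−S)⁺=0.0000, hold=0.0000 ⇒ V=0.0000 continue  boundary S*=45.9639
step 5: (k=5,j=0): S=27.3383, (K−S)⁺=47.2917, hold=46.6415 ⇒ V=47.2917 exercise | (k=5,j=1): S=38.6547, (K−S)⁺=35.9753, hold=35.3252 ⇒ V=35.9753 exercise | (k=5,j=2): S=54.6552, (K−S)⁺=19.9748, hold=20.7490 ⇒ V=20.7490 continue | (k=5,j=3): S=77.2790, (K−S)⁺=0.0000, hold=7.6943 ⇒ V=7.6943 continue | (k=5,j=4): S=109.2675, (K−S)⁺=0.0000, hold=1.3047 ⇒ V=1.3047 continue | (k=5,j=5): S=154.4973, (K−S)⁺=0.0000, hold=0.0000 ⇒ V=0.0000 continue  boundary S*=38.6547
step 4: (k=4,j=0): S=32.5078, (K−S)⁺=42.1222, hold=41.4721 ⇒ V=42.1222 exercise | (k=4,j=1): S=45.9639, (K−S)⁺=28.6661, hold=28.3859 ⇒ V=28.6661 exercise | (k=4,j=2): S=64.9900, (K−S)⁺=9.6400, hold=14.3299 ⇒ V=14.3299 continue | (k=4,j=3): S=91.8917, (K−S)⁺=0.0000, hold=4.5739 ⇒ V=4.5739 continue | (k=4,j=4): S=129.9290, (K−S)⁺=0.0000, hold=0.6699 ⇒ V=0.6699 continue  boundary S*=45.9639
step 3: (k=3,j=0): S=38.6547, (K−S)⁺=35.9753, hold=35.3252 ⇒ V=35.9753 exercise | (k=3,j=1): S=54.6552, (K−S)⁺=19.9748, hold=21.5657 ⇒ V=21.5657 continue | (k=3,j=2): S=77.2790, (K−S)⁺=0.0000, hold=9.5431 ⇒ V=9.5431 continue | (k=3,j=3): S=109.2675, (K−S)⁺=0.0000, hold=2.6685 ⇒ V=2.6685 continue  boundary S*=38.6547
step 2: (k=2,j=0): S=45.9639, (K−S)⁺=28.6661, hold=28.7762 ⇒ V=28.7762 continue | (k=2,j=1): S=64.9900, (K−S)⁺=9.6400, hold=15.6328 ⇒ V=15.6328 continue | (k=2,j=2): S=91.8917, (K−S)⁺=0.0000, hold=6.1749 ⇒ V=6.1749 continue  boundary S*=-
step 1: (k=1,j=0): S=54.6552, (K−S)⁺=19.9748, hold=22.2448 ⇒ V=22.2448 continue | (k=1,j=1): S=77.2790, (K−S)⁺=0.0000, hold=10.9771 ⇒ V=10.9771 continue  boundary S*=-
step 0: (k=0,j=0): S=64.9900, (K−S)⁺=9.6400, hold=16.6667 ⇒ V=16.6667 continue  boundary S*=-

price = 16.6667
boundary = - - - 38.6547 45.9639 38.6547 45.9639 54.6552
tree:
16.6667
22.2448 10.9771
28.7762 15.6328 6.1749
35.9753 21.5657 9.5431 2.6685
42.1222 28.6661 14.3299 4.5739 0.6699
47.2917 35.9753 20.7490 7.6943 1.3047 0.0000
51.6390 42.1222 28.6661 12.6208 2.5412 0.0000 0.0000
55.2951 47.2917 35.9753 19.9748 4.9495 0.0000 0.0000 0.0000
58.3697 51.6390 42.1222 28.6661 9.6400 0.0000 0.0000 0.0000 0.0000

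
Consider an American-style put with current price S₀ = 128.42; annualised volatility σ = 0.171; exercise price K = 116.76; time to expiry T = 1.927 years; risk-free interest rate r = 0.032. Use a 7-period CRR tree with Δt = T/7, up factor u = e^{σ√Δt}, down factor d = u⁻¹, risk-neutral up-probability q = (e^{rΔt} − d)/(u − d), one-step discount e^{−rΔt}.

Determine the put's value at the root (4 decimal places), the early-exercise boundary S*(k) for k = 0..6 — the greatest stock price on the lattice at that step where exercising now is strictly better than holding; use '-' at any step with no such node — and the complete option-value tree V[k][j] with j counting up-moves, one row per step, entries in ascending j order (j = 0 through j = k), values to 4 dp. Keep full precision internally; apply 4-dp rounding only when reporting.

price = 4.4576
boundary = - - - 98.1157 89.6961 98.1157 107.3255
tree:
4.4576
7.4377 1.8559
12.0183 3.4486 0.4565
18.6443 6.2690 0.9734 0.0000
27.0639 11.0554 2.0754 0.0000 0.0000
34.7610 18.6443 4.4250 0.0000 0.0000 0.0000
41.7975 27.0639 9.4345 0.0000 0.0000 0.0000 0.0000
48.2302 34.7610 18.6443 0.0000 0.0000 0.0000 0.0000 0.0000

params: Δt=0.27529 u=1.09387 d=0.91419 q=0.52683 e^(-rΔt)=0.99123
t_7 payoffs: 48.2302 34.7610 18.6443 0.0000 0.0000 0.0000 0.0000 0.0000
t_6: node(6,0) S=74.9625 payoff=41.7975 vs cont=40.7735 → 41.7975 [stop]  node(6,1) S=89.6961 payoff=27.0639 vs cont=26.0399 → 27.0639 [stop]  node(6,2) S=107.3255 payoff=9.4345 vs cont=8.7446 → 9.4345 [stop]  node(6,3) S=128.4200 payoff=0.0000 vs cont=0.0000 → 0.0000 [wait]  node(6,4) S=153.6605 payoff=0.0000 vs cont=0.0000 → 0.0000 [wait]  node(6,5) S=183.8619 payoff=0.0000 vs cont=0.0000 → 0.0000 [wait]  node(6,6) S=219.9993 payoff=0.0000 vs cont=0.0000 → 0.0000 [wait]  ⇒ S*(6)=107.3255
t_5: node(5,0) S=81.9990 payoff=34.7610 vs cont=33.7369 → 34.7610 [stop]  node(5,1) S=98.1157 payoff=18.6443 vs cont=17.6203 → 18.6443 [stop]  node(5,2) S=117.3999 payoff=0.0000 vs cont=4.4250 → 4.4250 [wait]  node(5,3) S=140.4745 payoff=0.0000 vs cont=0.0000 → 0.0000 [wait]  node(5,4) S=168.0842 payoff=0.0000 vs cont=0.0000 → 0.0000 [wait]  node(5,5) S=201.1206 payoff=0.0000 vs cont=0.0000 → 0.0000 [wait]  ⇒ S*(5)=98.1157
t_4: node(4,0) S=89.6961 payoff=27.0639 vs cont=26.0399 → 27.0639 [stop]  node(4,1) S=107.3255 payoff=9.4345 vs cont=11.0554 → 11.0554 [wait]  node(4,2) S=128.4200 payoff=0.0000 vs cont=2.0754 → 2.0754 [wait]  node(4,3) S=153.6605 payoff=0.0000 vs cont=0.0000 → 0.0000 [wait]  node(4,4) S=183.8619 payoff=0.0000 vs cont=0.0000 → 0.0000 [wait]  ⇒ S*(4)=89.6961
t_3: node(3,0) S=98.1157 payoff=18.6443 vs cont=18.4667 → 18.6443 [stop]  node(3,1) S=117.3999 payoff=0.0000 vs cont=6.2690 → 6.2690 [wait]  node(3,2) S=140.4745 payoff=0.0000 vs cont=0.9734 → 0.9734 [wait]  node(3,3) S=168.0842 payoff=0.0000 vs cont=0.0000 → 0.0000 [wait]  ⇒ S*(3)=98.1157
t_2: node(2,0) S=107.3255 payoff=9.4345 vs cont=12.0183 → 12.0183 [wait]  node(2,1) S=128.4200 payoff=0.0000 vs cont=3.4486 → 3.4486 [wait]  node(2,2) S=153.6605 payoff=0.0000 vs cont=0.4565 → 0.4565 [wait]  ⇒ S*(2)=-
t_1: node(1,0) S=117.3999 payoff=0.0000 vs cont=7.4377 → 7.4377 [wait]  node(1,1) S=140.4745 payoff=0.0000 vs cont=1.8559 → 1.8559 [wait]  ⇒ S*(1)=-
t_0: node(0,0) S=128.4200 payoff=0.0000 vs cont=4.4576 → 4.4576 [wait]  ⇒ S*(0)=-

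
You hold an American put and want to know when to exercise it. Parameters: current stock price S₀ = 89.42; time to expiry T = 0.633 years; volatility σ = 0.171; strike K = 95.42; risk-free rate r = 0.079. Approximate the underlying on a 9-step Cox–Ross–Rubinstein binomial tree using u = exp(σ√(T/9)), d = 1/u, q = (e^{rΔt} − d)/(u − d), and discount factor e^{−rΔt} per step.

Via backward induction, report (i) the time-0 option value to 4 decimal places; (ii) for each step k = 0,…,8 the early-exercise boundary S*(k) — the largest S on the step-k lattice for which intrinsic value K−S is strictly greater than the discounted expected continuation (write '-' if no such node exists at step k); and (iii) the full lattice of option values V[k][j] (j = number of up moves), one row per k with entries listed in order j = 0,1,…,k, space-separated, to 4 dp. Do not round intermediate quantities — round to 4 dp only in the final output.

Δt=0.07033, u=1.04639, d=0.95566, q=0.55007, disc=e^(-rΔt)=0.99446
k=9 terminal: V=max(K-S,0) → 35.9665 30.3219 24.1415 17.3743 9.9646 1.8515 0.0000 0.0000 0.0000 0.0000
k=8: j=0 S=62.2118 intr=33.2082 cont=32.6795 V=33.2082[EX]; j=1 S=68.1182 intr=27.3018 cont=26.7731 V=27.3018[EX]; j=2 S=74.5854 intr=20.8346 cont=20.3059 V=20.8346[EX]; j=3 S=81.6665 intr=13.7535 cont=13.2247 V=13.7535[EX]; j=4 S=89.4200 intr=6.0000 cont=5.4713 V=6.0000[EX]; j=5 S=97.9096 intr=0.0000 cont=0.8284 V=0.8284[hold]; j=6 S=107.2051 intr=0.0000 cont=0.0000 V=0.0000[hold]; j=7 S=117.3832 intr=0.0000 cont=0.0000 V=0.0000[hold]; j=8 S=128.5276 intr=0.0000 cont=0.0000 V=0.0000[hold]  S*(8)=89.4200
k=7: j=0 S=65.0981 intr=30.3219 cont=29.7932 V=30.3219[EX]; j=1 S=71.2785 intr=24.1415 cont=23.6128 V=24.1415[EX]; j=2 S=78.0457 intr=17.3743 cont=16.8456 V=17.3743[EX]; j=3 S=85.4554 intr=9.9646 cont=9.4359 V=9.9646[EX]; j=4 S=93.5685 intr=1.8515 cont=3.1378 V=3.1378[hold]; j=5 S=102.4520 intr=0.0000 cont=0.3707 V=0.3707[hold]; j=6 S=112.1788 intr=0.0000 cont=0.0000 V=0.0000[hold]; j=7 S=122.8291 intr=0.0000 cont=0.0000 V=0.0000[hold]  S*(7)=85.4554
k=6: j=0 S=68.1182 intr=27.3018 cont=26.7731 V=27.3018[EX]; j=1 S=74.5854 intr=20.8346 cont=20.3059 V=20.8346[EX]; j=2 S=81.6665 intr=13.7535 cont=13.2247 V=13.7535[EX]; j=3 S=89.4200 intr=6.0000 cont=6.1749 V=6.1749[hold]; j=4 S=97.9096 intr=0.0000 cont=1.6067 V=1.6067[hold]; j=5 S=107.2051 intr=0.0000 cont=0.1658 V=0.1658[hold]; j=6 S=117.3832 intr=0.0000 cont=0.0000 V=0.0000[hold]  S*(6)=81.6665
k=5: j=0 S=71.2785 intr=24.1415 cont=23.6128 V=24.1415[EX]; j=1 S=78.0457 intr=17.3743 cont=16.8456 V=17.3743[EX]; j=2 S=85.4554 intr=9.9646 cont=9.5316 V=9.9646[EX]; j=3 S=93.5685 intr=1.8515 cont=3.6418 V=3.6418[hold]; j=4 S=102.4520 intr=0.0000 cont=0.8096 V=0.8096[hold]; j=5 S=112.1788 intr=0.0000 cont=0.0742 V=0.0742[hold]  S*(5)=85.4554
k=4: j=0 S=74.5854 intr=20.8346 cont=20.3059 V=20.8346[EX]; j=1 S=81.6665 intr=13.7535 cont=13.2247 V=13.7535[EX]; j=2 S=89.4200 intr=6.0000 cont=6.4506 V=6.4506[hold]; j=3 S=97.9096 intr=0.0000 cont=2.0723 V=2.0723[hold]; j=4 S=107.2051 intr=0.0000 cont=0.4028 V=0.4028[hold]  S*(4)=81.6665
k=3: j=0 S=78.0457 intr=17.3743 cont=16.8456 V=17.3743[EX]; j=1 S=85.4554 intr=9.9646 cont=9.6824 V=9.9646[EX]; j=2 S=93.5685 intr=1.8515 cont=4.0198 V=4.0198[hold]; j=3 S=102.4520 intr=0.0000 cont=1.1476 V=1.1476[hold]  S*(3)=85.4554
k=2: j=0 S=81.6665 intr=13.7535 cont=13.2247 V=13.7535[EX]; j=1 S=89.4200 intr=6.0000 cont=6.6574 V=6.6574[hold]; j=2 S=97.9096 intr=0.0000 cont=2.4264 V=2.4264[hold]  S*(2)=81.6665
k=1: j=0 S=85.4554 intr=9.9646 cont=9.7955 V=9.9646[EX]; j=1 S=93.5685 intr=1.8515 cont=4.3060 V=4.3060[hold]  S*(1)=85.4554
k=0: j=0 S=89.4200 intr=6.0000 cont=6.8140 V=6.8140[hold]  S*(0)=-

price = 6.8140
boundary = - 85.4554 81.6665 85.4554 81.6665 85.4554 81.6665 85.4554 89.4200
tree:
6.8140
9.9646 4.3060
13.7535 6.6574 2.4264
17.3743 9.9646 4.0198 1.1476
20.8346 13.7535 6.4506 2.0723 0.4028
24.1415 17.3743 9.9646 3.6418 0.8096 0.0742
27.3018 20.8346 13.7535 6.1749 1.6067 0.1658 0.0000
30.3219 24.1415 17.3743 9.9646 3.1378 0.3707 0.0000 0.0000
33.2082 27.3018 20.8346 13.7535 6.0000 0.8284 0.0000 0.0000 0.0000
35.9665 30.3219 24.1415 17.3743 9.9646 1.8515 0.0000 0.0000 0.0000 0.0000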